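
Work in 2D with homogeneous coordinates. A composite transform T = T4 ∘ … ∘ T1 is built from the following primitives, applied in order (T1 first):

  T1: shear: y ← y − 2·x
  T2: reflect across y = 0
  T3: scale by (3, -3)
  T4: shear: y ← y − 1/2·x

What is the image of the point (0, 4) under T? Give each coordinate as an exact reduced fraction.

T1 shear: y ← y − 2·x: (0, 4) → (0, 4)
T2 reflect across y = 0: (0, 4) → (0, -4)
T3 scale by (3, -3): (0, -4) → (0, 12)
T4 shear: y ← y − 1/2·x: (0, 12) → (0, 12)

T(p) = (0, 12)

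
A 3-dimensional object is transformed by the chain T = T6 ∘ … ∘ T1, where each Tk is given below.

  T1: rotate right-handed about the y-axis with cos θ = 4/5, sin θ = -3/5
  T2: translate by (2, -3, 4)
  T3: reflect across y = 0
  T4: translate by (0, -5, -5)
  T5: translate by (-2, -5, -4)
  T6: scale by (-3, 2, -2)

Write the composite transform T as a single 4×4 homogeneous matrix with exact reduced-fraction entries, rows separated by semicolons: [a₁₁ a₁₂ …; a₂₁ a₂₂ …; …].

T = [-12/5 0 9/5 0; 0 -2 0 -14; -6/5 0 -8/5 10; 0 0 0 1]

T1 = [4/5 0 -3/5 0; 0 1 0 0; 3/5 0 4/5 0; 0 0 0 1]
T2·T1 = [4/5 0 -3/5 2; 0 1 0 -3; 3/5 0 4/5 4; 0 0 0 1]
T3·…·T1 = [4/5 0 -3/5 2; 0 -1 0 3; 3/5 0 4/5 4; 0 0 0 1]
T4·…·T1 = [4/5 0 -3/5 2; 0 -1 0 -2; 3/5 0 4/5 -1; 0 0 0 1]
T5·…·T1 = [4/5 0 -3/5 0; 0 -1 0 -7; 3/5 0 4/5 -5; 0 0 0 1]
T6·…·T1 = [-12/5 0 9/5 0; 0 -2 0 -14; -6/5 0 -8/5 10; 0 0 0 1]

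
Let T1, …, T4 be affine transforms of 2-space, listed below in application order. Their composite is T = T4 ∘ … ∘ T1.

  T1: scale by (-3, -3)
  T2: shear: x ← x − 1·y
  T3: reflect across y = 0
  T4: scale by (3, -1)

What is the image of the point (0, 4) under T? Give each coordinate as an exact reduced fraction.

T1 scale by (-3, -3): (0, 4) → (0, -12)
T2 shear: x ← x − 1·y: (0, -12) → (12, -12)
T3 reflect across y = 0: (12, -12) → (12, 12)
T4 scale by (3, -1): (12, 12) → (36, -12)

T(p) = (36, -12)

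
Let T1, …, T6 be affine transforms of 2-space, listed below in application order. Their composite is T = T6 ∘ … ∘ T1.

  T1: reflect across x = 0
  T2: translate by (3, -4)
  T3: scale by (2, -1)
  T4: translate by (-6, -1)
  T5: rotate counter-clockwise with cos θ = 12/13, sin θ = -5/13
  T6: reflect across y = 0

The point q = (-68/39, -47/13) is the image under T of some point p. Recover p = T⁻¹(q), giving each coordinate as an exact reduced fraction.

p = (3/2, 1/3)

T1 = [-1 0 0; 0 1 0; 0 0 1]
T2·T1 = [-1 0 3; 0 1 -4; 0 0 1]
T3·…·T1 = [-2 0 6; 0 -1 4; 0 0 1]
T4·…·T1 = [-2 0 0; 0 -1 3; 0 0 1]
T5·…·T1 = [-24/13 -5/13 15/13; 10/13 -12/13 36/13; 0 0 1]
T6·…·T1 = [-24/13 -5/13 15/13; -10/13 12/13 -36/13; 0 0 1]
det M = -2; M⁻¹ = [-6/13 -5/26 0; -5/13 12/13 3; 0 0 1]
M⁻¹ · (-68/39, -47/13)ᵀ = (3/2, 1/3)ᵀ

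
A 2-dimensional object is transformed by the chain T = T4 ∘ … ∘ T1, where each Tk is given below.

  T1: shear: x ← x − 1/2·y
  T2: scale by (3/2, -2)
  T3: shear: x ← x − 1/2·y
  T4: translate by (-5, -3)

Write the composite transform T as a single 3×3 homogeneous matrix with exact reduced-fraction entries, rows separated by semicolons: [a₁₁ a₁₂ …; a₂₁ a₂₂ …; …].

T1 = [1 -1/2 0; 0 1 0; 0 0 1]
T2·T1 = [3/2 -3/4 0; 0 -2 0; 0 0 1]
T3·…·T1 = [3/2 1/4 0; 0 -2 0; 0 0 1]
T4·…·T1 = [3/2 1/4 -5; 0 -2 -3; 0 0 1]

T = [3/2 1/4 -5; 0 -2 -3; 0 0 1]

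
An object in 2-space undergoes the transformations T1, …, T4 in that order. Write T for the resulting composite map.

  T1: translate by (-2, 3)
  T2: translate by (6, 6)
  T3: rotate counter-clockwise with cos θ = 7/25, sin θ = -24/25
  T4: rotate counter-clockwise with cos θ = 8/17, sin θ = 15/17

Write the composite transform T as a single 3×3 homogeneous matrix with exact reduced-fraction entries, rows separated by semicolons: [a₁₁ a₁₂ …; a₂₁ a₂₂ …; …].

T1 = [1 0 -2; 0 1 3; 0 0 1]
T2·T1 = [1 0 4; 0 1 9; 0 0 1]
T3·…·T1 = [7/25 24/25 244/25; -24/25 7/25 -33/25; 0 0 1]
T4·…·T1 = [416/425 87/425 2447/425; -87/425 416/425 3396/425; 0 0 1]

T = [416/425 87/425 2447/425; -87/425 416/425 3396/425; 0 0 1]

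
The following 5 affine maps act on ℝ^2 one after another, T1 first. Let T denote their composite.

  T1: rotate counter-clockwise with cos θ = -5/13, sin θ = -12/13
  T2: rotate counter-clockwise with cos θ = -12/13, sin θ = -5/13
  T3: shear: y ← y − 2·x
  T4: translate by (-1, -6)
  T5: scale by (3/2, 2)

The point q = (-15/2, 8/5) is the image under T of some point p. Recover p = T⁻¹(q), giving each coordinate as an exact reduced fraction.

T1 = [-5/13 12/13 0; -12/13 -5/13 0; 0 0 1]
T2·T1 = [0 -1 0; 1 0 0; 0 0 1]
T3·…·T1 = [0 -1 0; 1 2 0; 0 0 1]
T4·…·T1 = [0 -1 -1; 1 2 -6; 0 0 1]
T5·…·T1 = [0 -3/2 -3/2; 2 4 -12; 0 0 1]
det M = 3; M⁻¹ = [4/3 1/2 8; -2/3 0 -1; 0 0 1]
M⁻¹ · (-15/2, 8/5)ᵀ = (-6/5, 4)ᵀ

p = (-6/5, 4)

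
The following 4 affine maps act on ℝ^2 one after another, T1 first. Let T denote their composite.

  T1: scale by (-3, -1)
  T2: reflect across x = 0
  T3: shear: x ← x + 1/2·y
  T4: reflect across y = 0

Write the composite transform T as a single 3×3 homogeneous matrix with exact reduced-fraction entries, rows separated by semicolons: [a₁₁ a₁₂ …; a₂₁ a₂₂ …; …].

T = [3 -1/2 0; 0 1 0; 0 0 1]

T1 = [-3 0 0; 0 -1 0; 0 0 1]
T2·T1 = [3 0 0; 0 -1 0; 0 0 1]
T3·…·T1 = [3 -1/2 0; 0 -1 0; 0 0 1]
T4·…·T1 = [3 -1/2 0; 0 1 0; 0 0 1]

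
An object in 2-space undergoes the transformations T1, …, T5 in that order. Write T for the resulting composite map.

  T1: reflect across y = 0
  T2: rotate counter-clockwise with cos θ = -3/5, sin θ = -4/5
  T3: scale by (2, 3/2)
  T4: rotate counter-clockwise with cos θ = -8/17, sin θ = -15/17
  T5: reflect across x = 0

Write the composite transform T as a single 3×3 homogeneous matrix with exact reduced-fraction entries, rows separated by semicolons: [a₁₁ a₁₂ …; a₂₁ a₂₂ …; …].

T = [42/85 -263/170 0; 138/85 84/85 0; 0 0 1]

T1 = [1 0 0; 0 -1 0; 0 0 1]
T2·T1 = [-3/5 -4/5 0; -4/5 3/5 0; 0 0 1]
T3·…·T1 = [-6/5 -8/5 0; -6/5 9/10 0; 0 0 1]
T4·…·T1 = [-42/85 263/170 0; 138/85 84/85 0; 0 0 1]
T5·…·T1 = [42/85 -263/170 0; 138/85 84/85 0; 0 0 1]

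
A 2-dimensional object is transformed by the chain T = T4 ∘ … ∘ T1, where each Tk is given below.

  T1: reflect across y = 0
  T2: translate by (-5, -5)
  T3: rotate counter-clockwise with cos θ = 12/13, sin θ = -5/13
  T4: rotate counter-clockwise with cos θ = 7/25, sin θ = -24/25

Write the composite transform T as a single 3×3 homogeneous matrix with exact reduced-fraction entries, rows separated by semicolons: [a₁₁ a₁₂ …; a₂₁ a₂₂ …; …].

T1 = [1 0 0; 0 -1 0; 0 0 1]
T2·T1 = [1 0 -5; 0 -1 -5; 0 0 1]
T3·…·T1 = [12/13 -5/13 -85/13; -5/13 -12/13 -35/13; 0 0 1]
T4·…·T1 = [-36/325 -323/325 -287/65; -323/325 36/325 359/65; 0 0 1]

T = [-36/325 -323/325 -287/65; -323/325 36/325 359/65; 0 0 1]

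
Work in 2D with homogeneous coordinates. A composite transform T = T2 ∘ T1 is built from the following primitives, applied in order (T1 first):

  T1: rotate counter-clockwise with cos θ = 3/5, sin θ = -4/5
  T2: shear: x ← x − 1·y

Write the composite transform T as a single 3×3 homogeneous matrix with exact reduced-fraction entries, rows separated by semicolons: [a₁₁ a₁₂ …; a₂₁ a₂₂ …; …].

T1 = [3/5 4/5 0; -4/5 3/5 0; 0 0 1]
T2·T1 = [7/5 1/5 0; -4/5 3/5 0; 0 0 1]

T = [7/5 1/5 0; -4/5 3/5 0; 0 0 1]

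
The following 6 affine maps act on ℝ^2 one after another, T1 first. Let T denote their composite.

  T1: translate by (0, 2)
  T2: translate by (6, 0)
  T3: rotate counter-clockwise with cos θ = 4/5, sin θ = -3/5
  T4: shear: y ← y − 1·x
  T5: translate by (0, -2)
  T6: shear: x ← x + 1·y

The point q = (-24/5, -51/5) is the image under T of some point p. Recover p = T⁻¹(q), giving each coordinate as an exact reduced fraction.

T1 = [1 0 0; 0 1 2; 0 0 1]
T2·T1 = [1 0 6; 0 1 2; 0 0 1]
T3·…·T1 = [4/5 3/5 6; -3/5 4/5 -2; 0 0 1]
T4·…·T1 = [4/5 3/5 6; -7/5 1/5 -8; 0 0 1]
T5·…·T1 = [4/5 3/5 6; -7/5 1/5 -10; 0 0 1]
T6·…·T1 = [-3/5 4/5 -4; -7/5 1/5 -10; 0 0 1]
det M = 1; M⁻¹ = [1/5 -4/5 -36/5; 7/5 -3/5 -2/5; 0 0 1]
M⁻¹ · (-24/5, -51/5)ᵀ = (0, -1)ᵀ

p = (0, -1)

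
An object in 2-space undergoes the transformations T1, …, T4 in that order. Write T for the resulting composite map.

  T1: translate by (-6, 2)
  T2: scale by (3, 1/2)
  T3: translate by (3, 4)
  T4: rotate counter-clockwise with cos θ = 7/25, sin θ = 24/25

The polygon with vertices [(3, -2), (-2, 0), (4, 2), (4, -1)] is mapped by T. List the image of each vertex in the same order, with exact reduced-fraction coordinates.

T1 translate by (-6, 2): (3, -2) → (-3, 0); (-2, 0) → (-8, 2); (4, 2) → (-2, 4); (4, -1) → (-2, 1)
T2 scale by (3, 1/2): (-3, 0) → (-9, 0); (-8, 2) → (-24, 1); (-2, 4) → (-6, 2); (-2, 1) → (-6, 1/2)
T3 translate by (3, 4): (-9, 0) → (-6, 4); (-24, 1) → (-21, 5); (-6, 2) → (-3, 6); (-6, 1/2) → (-3, 9/2)
T4 rotate counter-clockwise with cos θ = 7/25, sin θ = 24/25: (-6, 4) → (-138/25, -116/25); (-21, 5) → (-267/25, -469/25); (-3, 6) → (-33/5, -6/5); (-3, 9/2) → (-129/25, -81/50)

image vertices: (-138/25, -116/25), (-267/25, -469/25), (-33/5, -6/5), (-129/25, -81/50)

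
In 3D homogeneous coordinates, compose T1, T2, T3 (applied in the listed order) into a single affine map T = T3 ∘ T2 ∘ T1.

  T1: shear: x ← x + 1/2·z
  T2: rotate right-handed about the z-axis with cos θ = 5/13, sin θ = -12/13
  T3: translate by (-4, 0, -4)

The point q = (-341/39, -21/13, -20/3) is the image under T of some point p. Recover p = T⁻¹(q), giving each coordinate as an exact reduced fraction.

p = (1, -5, -8/3)

T1 = [1 0 1/2 0; 0 1 0 0; 0 0 1 0; 0 0 0 1]
T2·T1 = [5/13 12/13 5/26 0; -12/13 5/13 -6/13 0; 0 0 1 0; 0 0 0 1]
T3·…·T1 = [5/13 12/13 5/26 -4; -12/13 5/13 -6/13 0; 0 0 1 -4; 0 0 0 1]
det M = 1; M⁻¹ = [5/13 -12/13 -1/2 -6/13; 12/13 5/13 0 48/13; 0 0 1 4; 0 0 0 1]
M⁻¹ · (-341/39, -21/13, -20/3)ᵀ = (1, -5, -8/3)ᵀ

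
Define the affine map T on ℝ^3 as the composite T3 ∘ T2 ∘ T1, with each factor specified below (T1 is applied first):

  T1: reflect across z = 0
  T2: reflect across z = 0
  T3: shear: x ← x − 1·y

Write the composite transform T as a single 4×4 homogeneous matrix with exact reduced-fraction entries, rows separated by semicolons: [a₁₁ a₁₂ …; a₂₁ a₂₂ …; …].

T1 = [1 0 0 0; 0 1 0 0; 0 0 -1 0; 0 0 0 1]
T2·T1 = [1 0 0 0; 0 1 0 0; 0 0 1 0; 0 0 0 1]
T3·…·T1 = [1 -1 0 0; 0 1 0 0; 0 0 1 0; 0 0 0 1]

T = [1 -1 0 0; 0 1 0 0; 0 0 1 0; 0 0 0 1]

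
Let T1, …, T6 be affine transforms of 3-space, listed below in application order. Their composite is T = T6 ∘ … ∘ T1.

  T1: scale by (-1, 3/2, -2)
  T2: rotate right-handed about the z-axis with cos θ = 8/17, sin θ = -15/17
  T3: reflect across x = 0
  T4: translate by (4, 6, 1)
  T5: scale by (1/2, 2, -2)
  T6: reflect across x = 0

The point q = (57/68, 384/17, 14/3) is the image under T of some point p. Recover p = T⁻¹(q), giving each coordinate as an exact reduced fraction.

p = (2, 5, 5/3)

T1 = [-1 0 0 0; 0 3/2 0 0; 0 0 -2 0; 0 0 0 1]
T2·T1 = [-8/17 45/34 0 0; 15/17 12/17 0 0; 0 0 -2 0; 0 0 0 1]
T3·…·T1 = [8/17 -45/34 0 0; 15/17 12/17 0 0; 0 0 -2 0; 0 0 0 1]
T4·…·T1 = [8/17 -45/34 0 4; 15/17 12/17 0 6; 0 0 -2 1; 0 0 0 1]
T5·…·T1 = [4/17 -45/68 0 2; 30/17 24/17 0 12; 0 0 4 -2; 0 0 0 1]
T6·…·T1 = [-4/17 45/68 0 -2; 30/17 24/17 0 12; 0 0 4 -2; 0 0 0 1]
det M = -6; M⁻¹ = [-16/17 15/34 0 -122/17; 20/17 8/51 0 8/17; 0 0 1/4 1/2; 0 0 0 1]
M⁻¹ · (57/68, 384/17, 14/3)ᵀ = (2, 5, 5/3)ᵀ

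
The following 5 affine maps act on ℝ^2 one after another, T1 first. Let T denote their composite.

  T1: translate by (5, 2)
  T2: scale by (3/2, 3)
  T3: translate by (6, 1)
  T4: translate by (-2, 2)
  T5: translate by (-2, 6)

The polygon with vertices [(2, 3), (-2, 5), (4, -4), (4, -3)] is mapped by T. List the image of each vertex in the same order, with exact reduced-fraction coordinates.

T1 translate by (5, 2): (2, 3) → (7, 5); (-2, 5) → (3, 7); (4, -4) → (9, -2); (4, -3) → (9, -1)
T2 scale by (3/2, 3): (7, 5) → (21/2, 15); (3, 7) → (9/2, 21); (9, -2) → (27/2, -6); (9, -1) → (27/2, -3)
T3 translate by (6, 1): (21/2, 15) → (33/2, 16); (9/2, 21) → (21/2, 22); (27/2, -6) → (39/2, -5); (27/2, -3) → (39/2, -2)
T4 translate by (-2, 2): (33/2, 16) → (29/2, 18); (21/2, 22) → (17/2, 24); (39/2, -5) → (35/2, -3); (39/2, -2) → (35/2, 0)
T5 translate by (-2, 6): (29/2, 18) → (25/2, 24); (17/2, 24) → (13/2, 30); (35/2, -3) → (31/2, 3); (35/2, 0) → (31/2, 6)

image vertices: (25/2, 24), (13/2, 30), (31/2, 3), (31/2, 6)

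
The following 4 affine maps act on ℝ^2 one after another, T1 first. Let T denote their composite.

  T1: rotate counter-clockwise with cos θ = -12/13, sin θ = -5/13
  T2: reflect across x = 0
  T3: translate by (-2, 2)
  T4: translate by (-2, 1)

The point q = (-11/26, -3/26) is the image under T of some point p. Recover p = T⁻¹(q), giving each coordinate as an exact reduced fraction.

p = (9/2, 3/2)

T1 = [-12/13 5/13 0; -5/13 -12/13 0; 0 0 1]
T2·T1 = [12/13 -5/13 0; -5/13 -12/13 0; 0 0 1]
T3·…·T1 = [12/13 -5/13 -2; -5/13 -12/13 2; 0 0 1]
T4·…·T1 = [12/13 -5/13 -4; -5/13 -12/13 3; 0 0 1]
det M = -1; M⁻¹ = [12/13 -5/13 63/13; -5/13 -12/13 16/13; 0 0 1]
M⁻¹ · (-11/26, -3/26)ᵀ = (9/2, 3/2)ᵀ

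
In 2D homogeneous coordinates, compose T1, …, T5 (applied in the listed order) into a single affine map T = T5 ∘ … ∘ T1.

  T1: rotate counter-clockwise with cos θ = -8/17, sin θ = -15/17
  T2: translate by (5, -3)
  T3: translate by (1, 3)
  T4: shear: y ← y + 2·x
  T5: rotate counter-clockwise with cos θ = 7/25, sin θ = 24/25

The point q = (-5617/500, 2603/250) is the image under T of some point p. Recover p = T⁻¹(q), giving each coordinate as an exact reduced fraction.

p = (-2/5, 3/4)

T1 = [-8/17 15/17 0; -15/17 -8/17 0; 0 0 1]
T2·T1 = [-8/17 15/17 5; -15/17 -8/17 -3; 0 0 1]
T3·…·T1 = [-8/17 15/17 6; -15/17 -8/17 0; 0 0 1]
T4·…·T1 = [-8/17 15/17 6; -31/17 22/17 12; 0 0 1]
T5·…·T1 = [688/425 -423/425 -246/25; -409/425 514/425 228/25; 0 0 1]
det M = 1; M⁻¹ = [514/425 423/425 48/17; 409/425 688/425 -90/17; 0 0 1]
M⁻¹ · (-5617/500, 2603/250)ᵀ = (-2/5, 3/4)ᵀ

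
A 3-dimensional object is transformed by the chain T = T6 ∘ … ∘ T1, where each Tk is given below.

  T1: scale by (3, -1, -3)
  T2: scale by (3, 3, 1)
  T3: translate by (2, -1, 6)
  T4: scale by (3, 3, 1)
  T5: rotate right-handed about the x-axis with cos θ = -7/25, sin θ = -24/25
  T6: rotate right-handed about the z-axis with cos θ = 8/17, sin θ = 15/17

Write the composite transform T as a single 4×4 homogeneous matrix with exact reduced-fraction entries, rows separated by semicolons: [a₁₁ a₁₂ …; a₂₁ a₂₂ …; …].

T1 = [3 0 0 0; 0 -1 0 0; 0 0 -3 0; 0 0 0 1]
T2·T1 = [9 0 0 0; 0 -3 0 0; 0 0 -3 0; 0 0 0 1]
T3·…·T1 = [9 0 0 2; 0 -3 0 -1; 0 0 -3 6; 0 0 0 1]
T4·…·T1 = [27 0 0 6; 0 -9 0 -3; 0 0 -3 6; 0 0 0 1]
T5·…·T1 = [27 0 0 6; 0 63/25 -72/25 33/5; 0 216/25 21/25 6/5; 0 0 0 1]
T6·…·T1 = [216/17 -189/85 216/85 -3; 405/17 504/425 -576/425 42/5; 0 216/25 21/25 6/5; 0 0 0 1]

T = [216/17 -189/85 216/85 -3; 405/17 504/425 -576/425 42/5; 0 216/25 21/25 6/5; 0 0 0 1]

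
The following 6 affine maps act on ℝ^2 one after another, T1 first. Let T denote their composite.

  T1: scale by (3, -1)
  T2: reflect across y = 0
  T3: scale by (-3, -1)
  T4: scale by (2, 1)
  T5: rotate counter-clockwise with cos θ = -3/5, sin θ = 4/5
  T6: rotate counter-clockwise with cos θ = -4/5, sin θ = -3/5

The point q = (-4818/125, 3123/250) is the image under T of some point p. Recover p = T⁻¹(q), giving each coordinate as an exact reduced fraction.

p = (9/4, -6/5)

T1 = [3 0 0; 0 -1 0; 0 0 1]
T2·T1 = [3 0 0; 0 1 0; 0 0 1]
T3·…·T1 = [-9 0 0; 0 -1 0; 0 0 1]
T4·…·T1 = [-18 0 0; 0 -1 0; 0 0 1]
T5·…·T1 = [54/5 4/5 0; -72/5 3/5 0; 0 0 1]
T6·…·T1 = [-432/25 -7/25 0; 126/25 -24/25 0; 0 0 1]
det M = 18; M⁻¹ = [-4/75 7/450 0; -7/25 -24/25 0; 0 0 1]
M⁻¹ · (-4818/125, 3123/250)ᵀ = (9/4, -6/5)ᵀ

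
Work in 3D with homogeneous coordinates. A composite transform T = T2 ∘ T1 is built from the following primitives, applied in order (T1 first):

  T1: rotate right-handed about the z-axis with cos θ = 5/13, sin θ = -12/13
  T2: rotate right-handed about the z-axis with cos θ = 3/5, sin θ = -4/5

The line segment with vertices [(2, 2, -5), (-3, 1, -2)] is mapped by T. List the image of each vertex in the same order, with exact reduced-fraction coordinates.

T1 rotate right-handed about the z-axis with cos θ = 5/13, sin θ = -12/13: (2, 2, -5) → (34/13, -14/13, -5); (-3, 1, -2) → (-3/13, 41/13, -2)
T2 rotate right-handed about the z-axis with cos θ = 3/5, sin θ = -4/5: (34/13, -14/13, -5) → (46/65, -178/65, -5); (-3/13, 41/13, -2) → (31/13, 27/13, -2)

image vertices: (46/65, -178/65, -5), (31/13, 27/13, -2)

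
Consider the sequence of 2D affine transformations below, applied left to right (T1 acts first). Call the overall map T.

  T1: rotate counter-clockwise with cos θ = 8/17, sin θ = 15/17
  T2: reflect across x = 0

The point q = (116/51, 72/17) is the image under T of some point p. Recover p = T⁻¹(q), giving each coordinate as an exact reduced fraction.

p = (8/3, 4)

T1 = [8/17 -15/17 0; 15/17 8/17 0; 0 0 1]
T2·T1 = [-8/17 15/17 0; 15/17 8/17 0; 0 0 1]
det M = -1; M⁻¹ = [-8/17 15/17 0; 15/17 8/17 0; 0 0 1]
M⁻¹ · (116/51, 72/17)ᵀ = (8/3, 4)ᵀ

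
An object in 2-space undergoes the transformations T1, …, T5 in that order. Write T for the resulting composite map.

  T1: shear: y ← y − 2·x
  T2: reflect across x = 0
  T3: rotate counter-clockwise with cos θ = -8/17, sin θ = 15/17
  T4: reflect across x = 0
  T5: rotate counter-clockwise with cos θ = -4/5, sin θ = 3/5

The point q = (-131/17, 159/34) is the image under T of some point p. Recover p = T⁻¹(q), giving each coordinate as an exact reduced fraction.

p = (-5, -5/2)

T1 = [1 0 0; -2 1 0; 0 0 1]
T2·T1 = [-1 0 0; -2 1 0; 0 0 1]
T3·…·T1 = [38/17 -15/17 0; 1/17 -8/17 0; 0 0 1]
T4·…·T1 = [-38/17 15/17 0; 1/17 -8/17 0; 0 0 1]
T5·…·T1 = [149/85 -36/85 0; -118/85 77/85 0; 0 0 1]
det M = 1; M⁻¹ = [77/85 36/85 0; 118/85 149/85 0; 0 0 1]
M⁻¹ · (-131/17, 159/34)ᵀ = (-5, -5/2)ᵀ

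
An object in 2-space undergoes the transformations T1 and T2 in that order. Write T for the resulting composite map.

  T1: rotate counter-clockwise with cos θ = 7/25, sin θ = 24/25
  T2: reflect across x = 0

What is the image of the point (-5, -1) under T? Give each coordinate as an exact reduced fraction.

T(p) = (11/25, -127/25)

T1 rotate counter-clockwise with cos θ = 7/25, sin θ = 24/25: (-5, -1) → (-11/25, -127/25)
T2 reflect across x = 0: (-11/25, -127/25) → (11/25, -127/25)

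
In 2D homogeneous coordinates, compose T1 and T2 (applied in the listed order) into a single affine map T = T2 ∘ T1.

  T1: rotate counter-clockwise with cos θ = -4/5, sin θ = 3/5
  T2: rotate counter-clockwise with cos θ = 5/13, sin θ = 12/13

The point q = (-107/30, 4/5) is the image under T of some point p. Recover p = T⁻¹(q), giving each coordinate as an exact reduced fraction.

T1 = [-4/5 -3/5 0; 3/5 -4/5 0; 0 0 1]
T2·T1 = [-56/65 33/65 0; -33/65 -56/65 0; 0 0 1]
det M = 1; M⁻¹ = [-56/65 -33/65 0; 33/65 -56/65 0; 0 0 1]
M⁻¹ · (-107/30, 4/5)ᵀ = (8/3, -5/2)ᵀ

p = (8/3, -5/2)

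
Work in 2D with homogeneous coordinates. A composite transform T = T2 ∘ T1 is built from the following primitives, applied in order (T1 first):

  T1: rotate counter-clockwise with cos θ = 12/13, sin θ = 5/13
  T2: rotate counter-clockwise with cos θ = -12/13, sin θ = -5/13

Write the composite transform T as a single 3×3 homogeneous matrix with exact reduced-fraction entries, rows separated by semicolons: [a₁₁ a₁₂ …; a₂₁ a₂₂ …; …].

T = [-119/169 120/169 0; -120/169 -119/169 0; 0 0 1]

T1 = [12/13 -5/13 0; 5/13 12/13 0; 0 0 1]
T2·T1 = [-119/169 120/169 0; -120/169 -119/169 0; 0 0 1]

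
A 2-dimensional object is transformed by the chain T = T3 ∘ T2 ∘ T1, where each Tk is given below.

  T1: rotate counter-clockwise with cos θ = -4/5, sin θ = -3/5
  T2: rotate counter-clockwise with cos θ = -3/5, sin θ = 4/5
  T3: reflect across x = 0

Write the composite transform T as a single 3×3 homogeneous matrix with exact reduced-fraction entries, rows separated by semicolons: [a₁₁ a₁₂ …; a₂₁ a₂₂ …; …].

T = [-24/25 -7/25 0; -7/25 24/25 0; 0 0 1]

T1 = [-4/5 3/5 0; -3/5 -4/5 0; 0 0 1]
T2·T1 = [24/25 7/25 0; -7/25 24/25 0; 0 0 1]
T3·…·T1 = [-24/25 -7/25 0; -7/25 24/25 0; 0 0 1]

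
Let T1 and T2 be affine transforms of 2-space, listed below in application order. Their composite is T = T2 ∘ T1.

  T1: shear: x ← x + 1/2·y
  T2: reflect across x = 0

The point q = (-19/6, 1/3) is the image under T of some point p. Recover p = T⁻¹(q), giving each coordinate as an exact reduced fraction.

p = (3, 1/3)

T1 = [1 1/2 0; 0 1 0; 0 0 1]
T2·T1 = [-1 -1/2 0; 0 1 0; 0 0 1]
det M = -1; M⁻¹ = [-1 -1/2 0; 0 1 0; 0 0 1]
M⁻¹ · (-19/6, 1/3)ᵀ = (3, 1/3)ᵀ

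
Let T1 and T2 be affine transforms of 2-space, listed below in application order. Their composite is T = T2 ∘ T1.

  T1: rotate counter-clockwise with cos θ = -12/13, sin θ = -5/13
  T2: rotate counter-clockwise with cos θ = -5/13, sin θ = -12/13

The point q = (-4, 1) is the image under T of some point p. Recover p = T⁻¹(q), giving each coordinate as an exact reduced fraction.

T1 = [-12/13 5/13 0; -5/13 -12/13 0; 0 0 1]
T2·T1 = [0 -1 0; 1 0 0; 0 0 1]
det M = 1; M⁻¹ = [0 1 0; -1 0 0; 0 0 1]
M⁻¹ · (-4, 1)ᵀ = (1, 4)ᵀ

p = (1, 4)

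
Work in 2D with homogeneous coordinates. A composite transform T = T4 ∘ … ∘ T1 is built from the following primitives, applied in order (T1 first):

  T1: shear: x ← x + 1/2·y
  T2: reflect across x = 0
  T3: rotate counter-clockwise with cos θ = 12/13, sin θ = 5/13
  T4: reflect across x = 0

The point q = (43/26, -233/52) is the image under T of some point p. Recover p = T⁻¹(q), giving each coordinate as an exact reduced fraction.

p = (5, -7/2)

T1 = [1 1/2 0; 0 1 0; 0 0 1]
T2·T1 = [-1 -1/2 0; 0 1 0; 0 0 1]
T3·…·T1 = [-12/13 -11/13 0; -5/13 19/26 0; 0 0 1]
T4·…·T1 = [12/13 11/13 0; -5/13 19/26 0; 0 0 1]
det M = 1; M⁻¹ = [19/26 -11/13 0; 5/13 12/13 0; 0 0 1]
M⁻¹ · (43/26, -233/52)ᵀ = (5, -7/2)ᵀ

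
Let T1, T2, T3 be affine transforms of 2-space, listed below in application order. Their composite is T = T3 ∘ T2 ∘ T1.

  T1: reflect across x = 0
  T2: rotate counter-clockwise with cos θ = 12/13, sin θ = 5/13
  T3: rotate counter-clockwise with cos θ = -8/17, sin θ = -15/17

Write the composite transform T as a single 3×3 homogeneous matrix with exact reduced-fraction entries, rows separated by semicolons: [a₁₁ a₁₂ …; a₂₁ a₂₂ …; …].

T = [21/221 220/221 0; 220/221 -21/221 0; 0 0 1]

T1 = [-1 0 0; 0 1 0; 0 0 1]
T2·T1 = [-12/13 -5/13 0; -5/13 12/13 0; 0 0 1]
T3·…·T1 = [21/221 220/221 0; 220/221 -21/221 0; 0 0 1]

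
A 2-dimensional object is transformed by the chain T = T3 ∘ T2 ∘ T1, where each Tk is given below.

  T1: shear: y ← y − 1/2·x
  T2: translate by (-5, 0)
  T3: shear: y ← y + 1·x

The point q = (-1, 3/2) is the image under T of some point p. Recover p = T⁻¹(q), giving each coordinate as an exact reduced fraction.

p = (4, 9/2)

T1 = [1 0 0; -1/2 1 0; 0 0 1]
T2·T1 = [1 0 -5; -1/2 1 0; 0 0 1]
T3·…·T1 = [1 0 -5; 1/2 1 -5; 0 0 1]
det M = 1; M⁻¹ = [1 0 5; -1/2 1 5/2; 0 0 1]
M⁻¹ · (-1, 3/2)ᵀ = (4, 9/2)ᵀ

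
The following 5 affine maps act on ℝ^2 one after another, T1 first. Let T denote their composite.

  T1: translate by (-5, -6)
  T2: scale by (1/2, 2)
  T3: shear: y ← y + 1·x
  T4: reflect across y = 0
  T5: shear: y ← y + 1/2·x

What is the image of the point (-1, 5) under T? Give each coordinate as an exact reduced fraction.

T1 translate by (-5, -6): (-1, 5) → (-6, -1)
T2 scale by (1/2, 2): (-6, -1) → (-3, -2)
T3 shear: y ← y + 1·x: (-3, -2) → (-3, -5)
T4 reflect across y = 0: (-3, -5) → (-3, 5)
T5 shear: y ← y + 1/2·x: (-3, 5) → (-3, 7/2)

T(p) = (-3, 7/2)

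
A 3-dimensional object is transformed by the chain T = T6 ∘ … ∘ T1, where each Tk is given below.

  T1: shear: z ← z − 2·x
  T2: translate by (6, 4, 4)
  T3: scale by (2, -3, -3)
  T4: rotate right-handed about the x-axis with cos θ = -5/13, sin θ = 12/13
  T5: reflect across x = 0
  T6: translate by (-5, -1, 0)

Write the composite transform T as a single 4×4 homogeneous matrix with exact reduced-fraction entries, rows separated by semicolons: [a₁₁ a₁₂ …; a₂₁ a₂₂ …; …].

T1 = [1 0 0 0; 0 1 0 0; -2 0 1 0; 0 0 0 1]
T2·T1 = [1 0 0 6; 0 1 0 4; -2 0 1 4; 0 0 0 1]
T3·…·T1 = [2 0 0 12; 0 -3 0 -12; 6 0 -3 -12; 0 0 0 1]
T4·…·T1 = [2 0 0 12; -72/13 15/13 36/13 204/13; -30/13 -36/13 15/13 -84/13; 0 0 0 1]
T5·…·T1 = [-2 0 0 -12; -72/13 15/13 36/13 204/13; -30/13 -36/13 15/13 -84/13; 0 0 0 1]
T6·…·T1 = [-2 0 0 -17; -72/13 15/13 36/13 191/13; -30/13 -36/13 15/13 -84/13; 0 0 0 1]

T = [-2 0 0 -17; -72/13 15/13 36/13 191/13; -30/13 -36/13 15/13 -84/13; 0 0 0 1]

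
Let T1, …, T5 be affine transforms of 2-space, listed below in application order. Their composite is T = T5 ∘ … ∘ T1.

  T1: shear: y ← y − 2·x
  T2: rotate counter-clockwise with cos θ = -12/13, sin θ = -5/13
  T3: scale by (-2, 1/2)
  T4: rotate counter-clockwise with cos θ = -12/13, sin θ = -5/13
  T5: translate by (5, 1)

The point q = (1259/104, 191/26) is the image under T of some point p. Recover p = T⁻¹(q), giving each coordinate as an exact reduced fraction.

p = (-7/4, 4)

T1 = [1 0 0; -2 1 0; 0 0 1]
T2·T1 = [-22/13 5/13 0; 19/13 -12/13 0; 0 0 1]
T3·…·T1 = [44/13 -10/13 0; 19/26 -6/13 0; 0 0 1]
T4·…·T1 = [-961/338 90/169 0; -334/169 122/169 0; 0 0 1]
T5·…·T1 = [-961/338 90/169 5; -334/169 122/169 1; 0 0 1]
det M = -1; M⁻¹ = [-122/169 90/169 40/13; -334/169 961/338 183/26; 0 0 1]
M⁻¹ · (1259/104, 191/26)ᵀ = (-7/4, 4)ᵀ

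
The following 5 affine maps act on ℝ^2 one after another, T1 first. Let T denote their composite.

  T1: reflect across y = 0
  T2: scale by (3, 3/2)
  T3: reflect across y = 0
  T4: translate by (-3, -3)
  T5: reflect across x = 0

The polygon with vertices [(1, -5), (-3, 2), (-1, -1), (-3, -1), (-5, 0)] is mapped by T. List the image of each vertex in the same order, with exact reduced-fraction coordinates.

T1 reflect across y = 0: (1, -5) → (1, 5); (-3, 2) → (-3, -2); (-1, -1) → (-1, 1); (-3, -1) → (-3, 1); (-5, 0) → (-5, 0)
T2 scale by (3, 3/2): (1, 5) → (3, 15/2); (-3, -2) → (-9, -3); (-1, 1) → (-3, 3/2); (-3, 1) → (-9, 3/2); (-5, 0) → (-15, 0)
T3 reflect across y = 0: (3, 15/2) → (3, -15/2); (-9, -3) → (-9, 3); (-3, 3/2) → (-3, -3/2); (-9, 3/2) → (-9, -3/2); (-15, 0) → (-15, 0)
T4 translate by (-3, -3): (3, -15/2) → (0, -21/2); (-9, 3) → (-12, 0); (-3, -3/2) → (-6, -9/2); (-9, -3/2) → (-12, -9/2); (-15, 0) → (-18, -3)
T5 reflect across x = 0: (0, -21/2) → (0, -21/2); (-12, 0) → (12, 0); (-6, -9/2) → (6, -9/2); (-12, -9/2) → (12, -9/2); (-18, -3) → (18, -3)

image vertices: (0, -21/2), (12, 0), (6, -9/2), (12, -9/2), (18, -3)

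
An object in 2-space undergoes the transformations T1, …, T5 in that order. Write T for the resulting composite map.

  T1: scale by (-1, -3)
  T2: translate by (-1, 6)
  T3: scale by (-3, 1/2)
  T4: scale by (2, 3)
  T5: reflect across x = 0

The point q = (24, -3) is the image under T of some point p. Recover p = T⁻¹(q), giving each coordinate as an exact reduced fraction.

p = (-5, 8/3)

T1 = [-1 0 0; 0 -3 0; 0 0 1]
T2·T1 = [-1 0 -1; 0 -3 6; 0 0 1]
T3·…·T1 = [3 0 3; 0 -3/2 3; 0 0 1]
T4·…·T1 = [6 0 6; 0 -9/2 9; 0 0 1]
T5·…·T1 = [-6 0 -6; 0 -9/2 9; 0 0 1]
det M = 27; M⁻¹ = [-1/6 0 -1; 0 -2/9 2; 0 0 1]
M⁻¹ · (24, -3)ᵀ = (-5, 8/3)ᵀ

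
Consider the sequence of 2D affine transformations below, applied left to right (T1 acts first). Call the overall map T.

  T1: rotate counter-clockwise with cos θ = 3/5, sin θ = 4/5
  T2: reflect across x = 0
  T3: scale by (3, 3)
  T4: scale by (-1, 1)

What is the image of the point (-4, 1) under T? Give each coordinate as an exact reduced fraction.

T(p) = (-48/5, -39/5)

T1 rotate counter-clockwise with cos θ = 3/5, sin θ = 4/5: (-4, 1) → (-16/5, -13/5)
T2 reflect across x = 0: (-16/5, -13/5) → (16/5, -13/5)
T3 scale by (3, 3): (16/5, -13/5) → (48/5, -39/5)
T4 scale by (-1, 1): (48/5, -39/5) → (-48/5, -39/5)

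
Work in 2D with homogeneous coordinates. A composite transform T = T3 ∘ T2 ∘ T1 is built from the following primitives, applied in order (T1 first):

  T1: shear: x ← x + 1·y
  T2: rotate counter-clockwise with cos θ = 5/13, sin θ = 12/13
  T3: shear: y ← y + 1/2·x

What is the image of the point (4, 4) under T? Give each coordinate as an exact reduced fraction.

T(p) = (-8/13, 112/13)

T1 shear: x ← x + 1·y: (4, 4) → (8, 4)
T2 rotate counter-clockwise with cos θ = 5/13, sin θ = 12/13: (8, 4) → (-8/13, 116/13)
T3 shear: y ← y + 1/2·x: (-8/13, 116/13) → (-8/13, 112/13)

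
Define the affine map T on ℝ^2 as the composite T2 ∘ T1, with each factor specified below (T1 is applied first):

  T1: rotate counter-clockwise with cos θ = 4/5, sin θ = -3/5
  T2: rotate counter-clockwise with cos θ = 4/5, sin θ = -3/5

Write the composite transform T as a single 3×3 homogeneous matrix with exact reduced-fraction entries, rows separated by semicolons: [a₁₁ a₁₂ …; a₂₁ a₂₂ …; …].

T = [7/25 24/25 0; -24/25 7/25 0; 0 0 1]

T1 = [4/5 3/5 0; -3/5 4/5 0; 0 0 1]
T2·T1 = [7/25 24/25 0; -24/25 7/25 0; 0 0 1]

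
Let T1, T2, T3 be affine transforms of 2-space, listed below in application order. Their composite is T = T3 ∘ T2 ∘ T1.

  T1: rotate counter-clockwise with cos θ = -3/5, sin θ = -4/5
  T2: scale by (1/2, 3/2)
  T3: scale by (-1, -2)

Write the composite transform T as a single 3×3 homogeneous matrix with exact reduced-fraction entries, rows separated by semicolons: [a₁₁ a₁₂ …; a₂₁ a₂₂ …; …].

T1 = [-3/5 4/5 0; -4/5 -3/5 0; 0 0 1]
T2·T1 = [-3/10 2/5 0; -6/5 -9/10 0; 0 0 1]
T3·…·T1 = [3/10 -2/5 0; 12/5 9/5 0; 0 0 1]

T = [3/10 -2/5 0; 12/5 9/5 0; 0 0 1]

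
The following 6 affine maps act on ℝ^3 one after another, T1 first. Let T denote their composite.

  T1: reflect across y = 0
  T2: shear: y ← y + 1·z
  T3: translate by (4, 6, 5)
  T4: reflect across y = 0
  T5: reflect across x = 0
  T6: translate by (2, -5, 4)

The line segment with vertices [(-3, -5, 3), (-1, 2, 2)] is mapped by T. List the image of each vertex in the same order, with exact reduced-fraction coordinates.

image vertices: (1, -19, 12), (-1, -11, 11)

T1 reflect across y = 0: (-3, -5, 3) → (-3, 5, 3); (-1, 2, 2) → (-1, -2, 2)
T2 shear: y ← y + 1·z: (-3, 5, 3) → (-3, 8, 3); (-1, -2, 2) → (-1, 0, 2)
T3 translate by (4, 6, 5): (-3, 8, 3) → (1, 14, 8); (-1, 0, 2) → (3, 6, 7)
T4 reflect across y = 0: (1, 14, 8) → (1, -14, 8); (3, 6, 7) → (3, -6, 7)
T5 reflect across x = 0: (1, -14, 8) → (-1, -14, 8); (3, -6, 7) → (-3, -6, 7)
T6 translate by (2, -5, 4): (-1, -14, 8) → (1, -19, 12); (-3, -6, 7) → (-1, -11, 11)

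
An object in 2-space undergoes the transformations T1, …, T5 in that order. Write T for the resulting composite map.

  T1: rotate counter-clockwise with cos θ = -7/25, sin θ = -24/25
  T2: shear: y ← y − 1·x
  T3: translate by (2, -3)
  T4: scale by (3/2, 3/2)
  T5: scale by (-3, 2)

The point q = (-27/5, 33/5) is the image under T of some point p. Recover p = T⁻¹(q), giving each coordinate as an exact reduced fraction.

T1 = [-7/25 24/25 0; -24/25 -7/25 0; 0 0 1]
T2·T1 = [-7/25 24/25 0; -17/25 -31/25 0; 0 0 1]
T3·…·T1 = [-7/25 24/25 2; -17/25 -31/25 -3; 0 0 1]
T4·…·T1 = [-21/50 36/25 3; -51/50 -93/50 -9/2; 0 0 1]
T5·…·T1 = [63/50 -108/25 -9; -51/25 -93/25 -9; 0 0 1]
det M = -27/2; M⁻¹ = [62/225 -8/25 -2/5; -34/225 -7/75 -11/5; 0 0 1]
M⁻¹ · (-27/5, 33/5)ᵀ = (-4, -2)ᵀ

p = (-4, -2)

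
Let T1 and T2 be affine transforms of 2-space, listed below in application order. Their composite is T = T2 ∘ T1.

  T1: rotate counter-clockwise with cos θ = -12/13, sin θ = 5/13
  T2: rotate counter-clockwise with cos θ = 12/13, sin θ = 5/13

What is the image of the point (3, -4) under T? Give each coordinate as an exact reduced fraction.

T1 rotate counter-clockwise with cos θ = -12/13, sin θ = 5/13: (3, -4) → (-16/13, 63/13)
T2 rotate counter-clockwise with cos θ = 12/13, sin θ = 5/13: (-16/13, 63/13) → (-3, 4)

T(p) = (-3, 4)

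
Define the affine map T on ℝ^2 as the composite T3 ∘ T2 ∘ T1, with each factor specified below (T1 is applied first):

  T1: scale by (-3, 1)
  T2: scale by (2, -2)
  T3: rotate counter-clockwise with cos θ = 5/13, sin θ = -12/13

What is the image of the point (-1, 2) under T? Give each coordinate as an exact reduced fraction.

T1 scale by (-3, 1): (-1, 2) → (3, 2)
T2 scale by (2, -2): (3, 2) → (6, -4)
T3 rotate counter-clockwise with cos θ = 5/13, sin θ = -12/13: (6, -4) → (-18/13, -92/13)

T(p) = (-18/13, -92/13)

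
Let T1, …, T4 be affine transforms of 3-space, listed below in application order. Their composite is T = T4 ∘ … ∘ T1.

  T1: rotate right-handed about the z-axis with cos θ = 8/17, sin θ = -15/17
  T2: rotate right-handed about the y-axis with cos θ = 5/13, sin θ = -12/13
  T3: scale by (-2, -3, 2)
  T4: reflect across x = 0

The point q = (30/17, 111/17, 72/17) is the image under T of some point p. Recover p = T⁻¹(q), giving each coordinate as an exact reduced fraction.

p = (3, 1, 0)

T1 = [8/17 15/17 0 0; -15/17 8/17 0 0; 0 0 1 0; 0 0 0 1]
T2·T1 = [40/221 75/221 -12/13 0; -15/17 8/17 0 0; 96/221 180/221 5/13 0; 0 0 0 1]
T3·…·T1 = [-80/221 -150/221 24/13 0; 45/17 -24/17 0 0; 192/221 360/221 10/13 0; 0 0 0 1]
T4·…·T1 = [80/221 150/221 -24/13 0; 45/17 -24/17 0 0; 192/221 360/221 10/13 0; 0 0 0 1]
det M = -12; M⁻¹ = [20/221 5/17 48/221 0; 75/442 -8/51 90/221 0; -6/13 0 5/26 0; 0 0 0 1]
M⁻¹ · (30/17, 111/17, 72/17)ᵀ = (3, 1, 0)ᵀ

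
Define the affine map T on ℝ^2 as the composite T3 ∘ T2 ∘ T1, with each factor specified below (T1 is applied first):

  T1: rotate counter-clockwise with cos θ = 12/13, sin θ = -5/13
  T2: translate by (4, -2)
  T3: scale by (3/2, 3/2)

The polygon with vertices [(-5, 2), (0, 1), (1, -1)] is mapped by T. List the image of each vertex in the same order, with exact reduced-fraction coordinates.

image vertices: (3/13, 69/26), (171/26, -21/13), (177/26, -129/26)

T1 rotate counter-clockwise with cos θ = 12/13, sin θ = -5/13: (-5, 2) → (-50/13, 49/13); (0, 1) → (5/13, 12/13); (1, -1) → (7/13, -17/13)
T2 translate by (4, -2): (-50/13, 49/13) → (2/13, 23/13); (5/13, 12/13) → (57/13, -14/13); (7/13, -17/13) → (59/13, -43/13)
T3 scale by (3/2, 3/2): (2/13, 23/13) → (3/13, 69/26); (57/13, -14/13) → (171/26, -21/13); (59/13, -43/13) → (177/26, -129/26)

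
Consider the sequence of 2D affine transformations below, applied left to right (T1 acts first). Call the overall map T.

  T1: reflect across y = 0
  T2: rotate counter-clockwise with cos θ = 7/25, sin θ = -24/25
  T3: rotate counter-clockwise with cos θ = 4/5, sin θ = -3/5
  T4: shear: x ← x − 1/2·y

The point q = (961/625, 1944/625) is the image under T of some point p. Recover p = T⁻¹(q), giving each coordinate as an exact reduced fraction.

T1 = [1 0 0; 0 -1 0; 0 0 1]
T2·T1 = [7/25 -24/25 0; -24/25 -7/25 0; 0 0 1]
T3·…·T1 = [-44/125 -117/125 0; -117/125 44/125 0; 0 0 1]
T4·…·T1 = [29/250 -139/125 0; -117/125 44/125 0; 0 0 1]
det M = -1; M⁻¹ = [-44/125 -139/125 0; -117/125 -29/250 0; 0 0 1]
M⁻¹ · (961/625, 1944/625)ᵀ = (-4, -9/5)ᵀ

p = (-4, -9/5)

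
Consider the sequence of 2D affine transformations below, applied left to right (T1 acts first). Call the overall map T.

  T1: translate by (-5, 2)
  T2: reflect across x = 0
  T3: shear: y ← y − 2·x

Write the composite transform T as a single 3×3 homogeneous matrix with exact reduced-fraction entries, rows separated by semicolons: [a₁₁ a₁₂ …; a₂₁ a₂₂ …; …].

T1 = [1 0 -5; 0 1 2; 0 0 1]
T2·T1 = [-1 0 5; 0 1 2; 0 0 1]
T3·…·T1 = [-1 0 5; 2 1 -8; 0 0 1]

T = [-1 0 5; 2 1 -8; 0 0 1]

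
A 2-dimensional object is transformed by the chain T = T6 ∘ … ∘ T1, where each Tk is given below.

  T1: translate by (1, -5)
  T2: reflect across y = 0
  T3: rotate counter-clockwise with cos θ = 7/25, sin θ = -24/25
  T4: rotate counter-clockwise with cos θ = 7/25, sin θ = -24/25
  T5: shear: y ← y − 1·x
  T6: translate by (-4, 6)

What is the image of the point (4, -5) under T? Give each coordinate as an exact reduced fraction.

T1 translate by (1, -5): (4, -5) → (5, -10)
T2 reflect across y = 0: (5, -10) → (5, 10)
T3 rotate counter-clockwise with cos θ = 7/25, sin θ = -24/25: (5, 10) → (11, -2)
T4 rotate counter-clockwise with cos θ = 7/25, sin θ = -24/25: (11, -2) → (29/25, -278/25)
T5 shear: y ← y − 1·x: (29/25, -278/25) → (29/25, -307/25)
T6 translate by (-4, 6): (29/25, -307/25) → (-71/25, -157/25)

T(p) = (-71/25, -157/25)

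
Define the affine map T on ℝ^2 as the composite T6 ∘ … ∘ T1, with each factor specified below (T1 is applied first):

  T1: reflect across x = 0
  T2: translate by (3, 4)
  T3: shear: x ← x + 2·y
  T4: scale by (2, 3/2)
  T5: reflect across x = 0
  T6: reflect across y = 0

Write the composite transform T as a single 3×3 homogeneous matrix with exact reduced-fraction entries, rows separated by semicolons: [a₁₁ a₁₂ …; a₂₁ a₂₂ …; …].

T1 = [-1 0 0; 0 1 0; 0 0 1]
T2·T1 = [-1 0 3; 0 1 4; 0 0 1]
T3·…·T1 = [-1 2 11; 0 1 4; 0 0 1]
T4·…·T1 = [-2 4 22; 0 3/2 6; 0 0 1]
T5·…·T1 = [2 -4 -22; 0 3/2 6; 0 0 1]
T6·…·T1 = [2 -4 -22; 0 -3/2 -6; 0 0 1]

T = [2 -4 -22; 0 -3/2 -6; 0 0 1]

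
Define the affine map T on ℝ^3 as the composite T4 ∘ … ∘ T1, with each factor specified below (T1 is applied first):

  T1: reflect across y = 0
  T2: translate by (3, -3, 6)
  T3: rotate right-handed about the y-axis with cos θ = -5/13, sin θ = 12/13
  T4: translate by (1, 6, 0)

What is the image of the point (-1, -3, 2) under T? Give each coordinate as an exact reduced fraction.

T(p) = (99/13, 6, -64/13)

T1 reflect across y = 0: (-1, -3, 2) → (-1, 3, 2)
T2 translate by (3, -3, 6): (-1, 3, 2) → (2, 0, 8)
T3 rotate right-handed about the y-axis with cos θ = -5/13, sin θ = 12/13: (2, 0, 8) → (86/13, 0, -64/13)
T4 translate by (1, 6, 0): (86/13, 0, -64/13) → (99/13, 6, -64/13)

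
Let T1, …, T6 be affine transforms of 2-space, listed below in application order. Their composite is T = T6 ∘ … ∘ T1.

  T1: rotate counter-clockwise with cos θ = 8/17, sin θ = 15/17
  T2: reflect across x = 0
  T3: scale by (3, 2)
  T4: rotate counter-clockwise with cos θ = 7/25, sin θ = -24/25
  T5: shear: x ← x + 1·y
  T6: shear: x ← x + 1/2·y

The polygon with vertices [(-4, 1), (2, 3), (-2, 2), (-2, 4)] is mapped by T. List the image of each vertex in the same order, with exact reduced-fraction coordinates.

image vertices: (-7677/425, -4112/425), (1203/425, -1332/425), (-4968/425, -3508/425), (-6474/425, -5444/425)

T1 rotate counter-clockwise with cos θ = 8/17, sin θ = 15/17: (-4, 1) → (-47/17, -52/17); (2, 3) → (-29/17, 54/17); (-2, 2) → (-46/17, -14/17); (-2, 4) → (-76/17, 2/17)
T2 reflect across x = 0: (-47/17, -52/17) → (47/17, -52/17); (-29/17, 54/17) → (29/17, 54/17); (-46/17, -14/17) → (46/17, -14/17); (-76/17, 2/17) → (76/17, 2/17)
T3 scale by (3, 2): (47/17, -52/17) → (141/17, -104/17); (29/17, 54/17) → (87/17, 108/17); (46/17, -14/17) → (138/17, -28/17); (76/17, 2/17) → (228/17, 4/17)
T4 rotate counter-clockwise with cos θ = 7/25, sin θ = -24/25: (141/17, -104/17) → (-1509/425, -4112/425); (87/17, 108/17) → (3201/425, -1332/425); (138/17, -28/17) → (294/425, -3508/425); (228/17, 4/17) → (1692/425, -5444/425)
T5 shear: x ← x + 1·y: (-1509/425, -4112/425) → (-5621/425, -4112/425); (3201/425, -1332/425) → (1869/425, -1332/425); (294/425, -3508/425) → (-3214/425, -3508/425); (1692/425, -5444/425) → (-3752/425, -5444/425)
T6 shear: x ← x + 1/2·y: (-5621/425, -4112/425) → (-7677/425, -4112/425); (1869/425, -1332/425) → (1203/425, -1332/425); (-3214/425, -3508/425) → (-4968/425, -3508/425); (-3752/425, -5444/425) → (-6474/425, -5444/425)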